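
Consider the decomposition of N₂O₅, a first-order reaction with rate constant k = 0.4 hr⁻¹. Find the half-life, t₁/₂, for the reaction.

1.733 hr

Step 1: For a first-order reaction, t₁/₂ = ln(2)/k
Step 2: t₁/₂ = ln(2)/0.4
Step 3: t₁/₂ = 0.6931/0.4 = 1.733 hr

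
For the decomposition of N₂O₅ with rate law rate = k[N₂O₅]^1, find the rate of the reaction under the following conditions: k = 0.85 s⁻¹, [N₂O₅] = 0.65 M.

0.5525 M/s

Step 1: Identify the rate law: rate = k[N₂O₅]^1
Step 2: Substitute values: rate = 0.85 × (0.65)^1
Step 3: Calculate: rate = 0.85 × 0.65 = 0.5525 M/s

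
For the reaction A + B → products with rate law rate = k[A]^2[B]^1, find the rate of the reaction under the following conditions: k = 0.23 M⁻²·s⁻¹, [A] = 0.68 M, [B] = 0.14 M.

0.01489 M/s

Step 1: The rate law is rate = k[A]^2[B]^1
Step 2: Substitute: rate = 0.23 × (0.68)^2 × (0.14)^1
Step 3: rate = 0.23 × 0.4624 × 0.14 = 0.0148893 M/s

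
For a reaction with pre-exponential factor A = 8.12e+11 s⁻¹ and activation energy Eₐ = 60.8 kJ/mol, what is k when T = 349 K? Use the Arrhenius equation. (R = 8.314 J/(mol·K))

6.45e+02 s⁻¹

Step 1: Use the Arrhenius equation: k = A × exp(-Eₐ/RT)
Step 2: Convert Eₐ to J/mol: 60.8 kJ/mol = 60800 J/mol
Step 3: Calculate the exponent: -Eₐ/(RT) = -60800/(8.314 × 349) = -20.95406
Step 4: k = 8.12e+11 × exp(-20.95406)
Step 5: k = 8.12e+11 × 7.93903e-10 = 6.4465e+02 s⁻¹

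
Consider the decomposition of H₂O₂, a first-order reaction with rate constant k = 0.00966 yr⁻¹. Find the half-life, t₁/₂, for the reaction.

71.75 yr

Step 1: For a first-order reaction, t₁/₂ = ln(2)/k
Step 2: t₁/₂ = ln(2)/0.00966
Step 3: t₁/₂ = 0.6931/0.00966 = 71.75 yr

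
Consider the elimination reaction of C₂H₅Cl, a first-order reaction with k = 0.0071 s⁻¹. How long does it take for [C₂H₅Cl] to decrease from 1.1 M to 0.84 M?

37.98 s

Step 1: For first-order: t = ln([C₂H₅Cl]₀/[C₂H₅Cl])/k
Step 2: t = ln(1.1/0.84)/0.0071
Step 3: t = ln(1.31)/0.0071
Step 4: t = 0.2697/0.0071 = 37.98 s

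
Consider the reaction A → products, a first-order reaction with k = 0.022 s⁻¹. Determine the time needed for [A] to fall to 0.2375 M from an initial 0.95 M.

63.01 s

Step 1: For first-order: t = ln([A]₀/[A])/k
Step 2: t = ln(0.95/0.2375)/0.022
Step 3: t = ln(4)/0.022
Step 4: t = 1.386/0.022 = 63.01 s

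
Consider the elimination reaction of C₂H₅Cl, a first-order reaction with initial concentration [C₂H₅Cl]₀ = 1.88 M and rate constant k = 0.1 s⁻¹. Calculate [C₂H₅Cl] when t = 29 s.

0.1034 M

Step 1: For a first-order reaction: [C₂H₅Cl] = [C₂H₅Cl]₀ × e^(-kt)
Step 2: [C₂H₅Cl] = 1.88 × e^(-0.1 × 29)
Step 3: [C₂H₅Cl] = 1.88 × e^(-2.9)
Step 4: [C₂H₅Cl] = 1.88 × 0.0550232 = 0.1034 M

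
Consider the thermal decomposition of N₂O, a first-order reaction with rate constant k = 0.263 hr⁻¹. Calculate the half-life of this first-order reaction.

2.636 hr

Step 1: For a first-order reaction, t₁/₂ = ln(2)/k
Step 2: t₁/₂ = ln(2)/0.263
Step 3: t₁/₂ = 0.6931/0.263 = 2.636 hr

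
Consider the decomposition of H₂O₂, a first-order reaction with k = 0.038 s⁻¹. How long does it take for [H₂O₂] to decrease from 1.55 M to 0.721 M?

20.14 s

Step 1: For first-order: t = ln([H₂O₂]₀/[H₂O₂])/k
Step 2: t = ln(1.55/0.721)/0.038
Step 3: t = ln(2.15)/0.038
Step 4: t = 0.7654/0.038 = 20.14 s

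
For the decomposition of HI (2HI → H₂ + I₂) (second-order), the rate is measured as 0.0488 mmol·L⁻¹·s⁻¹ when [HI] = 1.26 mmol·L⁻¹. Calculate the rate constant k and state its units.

0.03074 (mmol·L⁻¹)⁻¹·s⁻¹

Step 1: rate = k[HI]^2, so k = rate / [HI]^2.
Step 2: k = 0.0488 / (1.26)^2 = 0.0488 / 1.588.
Step 3: k = 0.03074 (mmol·L⁻¹)⁻¹·s⁻¹.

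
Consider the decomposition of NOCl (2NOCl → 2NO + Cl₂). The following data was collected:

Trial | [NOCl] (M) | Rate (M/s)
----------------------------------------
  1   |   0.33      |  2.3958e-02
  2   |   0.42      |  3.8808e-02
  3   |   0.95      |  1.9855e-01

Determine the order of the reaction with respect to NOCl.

second order (2)

Step 1: Compare trials to find order n where rate₂/rate₁ = ([NOCl]₂/[NOCl]₁)^n
Step 2: rate₂/rate₁ = 3.8808e-02/2.3958e-02 = 1.62
Step 3: [NOCl]₂/[NOCl]₁ = 0.42/0.33 = 1.273
Step 4: n = ln(1.62)/ln(1.273) = 2.00 ≈ 2
Step 5: The reaction is second order in NOCl.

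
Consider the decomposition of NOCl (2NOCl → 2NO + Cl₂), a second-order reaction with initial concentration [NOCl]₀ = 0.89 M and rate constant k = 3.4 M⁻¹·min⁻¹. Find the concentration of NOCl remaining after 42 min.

0.006948 M

Step 1: For a second-order reaction: 1/[NOCl] = 1/[NOCl]₀ + kt
Step 2: 1/[NOCl] = 1/0.89 + 3.4 × 42
Step 3: 1/[NOCl] = 1.124 + 142.8 = 143.9
Step 4: [NOCl] = 1/143.9 = 0.006948 M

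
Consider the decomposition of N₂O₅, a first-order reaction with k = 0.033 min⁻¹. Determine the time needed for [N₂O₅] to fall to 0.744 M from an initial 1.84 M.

27.44 min

Step 1: For first-order: t = ln([N₂O₅]₀/[N₂O₅])/k
Step 2: t = ln(1.84/0.744)/0.033
Step 3: t = ln(2.473)/0.033
Step 4: t = 0.9055/0.033 = 27.44 min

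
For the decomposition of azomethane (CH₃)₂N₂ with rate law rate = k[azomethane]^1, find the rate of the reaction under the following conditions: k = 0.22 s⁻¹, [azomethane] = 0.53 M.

0.1166 M/s

Step 1: Identify the rate law: rate = k[azomethane]^1
Step 2: Substitute values: rate = 0.22 × (0.53)^1
Step 3: Calculate: rate = 0.22 × 0.53 = 0.1166 M/s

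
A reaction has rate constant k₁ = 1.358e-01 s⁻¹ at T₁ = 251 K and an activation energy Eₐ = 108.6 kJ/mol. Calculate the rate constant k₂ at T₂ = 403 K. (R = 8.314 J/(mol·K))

4.544e+07 s⁻¹

Step 1: Use the two-temperature Arrhenius form: ln(k₂/k₁) = -Eₐ/R × (1/T₂ - 1/T₁)
Step 2: Convert Eₐ to J/mol: 108.6 kJ/mol = 108600 J/mol
Step 3: 1/T₂ - 1/T₁ = 1/403 - 1/251 = -1.502674e-03 K⁻¹
Step 4: ln(k₂/k₁) = -108600/8.314 × -1.502674e-03 = 19.62839
Step 5: k₂ = k₁ × exp(19.62839) = 1.358e-01 × 3.34581e+08 = 4.544e+07 s⁻¹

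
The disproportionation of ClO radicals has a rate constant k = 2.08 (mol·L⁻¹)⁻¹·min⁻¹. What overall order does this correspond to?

second order (2)

Step 1: The units of k for an nth-order reaction are (concentration)^(1-n)·(time)⁻¹.
Step 2: Here k has units (mol·L⁻¹)⁻¹·min⁻¹, so the concentration exponent is -1.
Step 3: 1 - n = -1 ⇒ n = 2. The reaction is second order.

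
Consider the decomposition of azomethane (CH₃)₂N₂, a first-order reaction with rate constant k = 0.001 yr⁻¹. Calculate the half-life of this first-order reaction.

693.1 yr

Step 1: For a first-order reaction, t₁/₂ = ln(2)/k
Step 2: t₁/₂ = ln(2)/0.001
Step 3: t₁/₂ = 0.6931/0.001 = 693.1 yr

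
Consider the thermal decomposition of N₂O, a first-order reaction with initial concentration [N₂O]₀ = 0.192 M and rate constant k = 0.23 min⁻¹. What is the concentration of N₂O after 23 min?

0.000968 M

Step 1: For a first-order reaction: [N₂O] = [N₂O]₀ × e^(-kt)
Step 2: [N₂O] = 0.192 × e^(-0.23 × 23)
Step 3: [N₂O] = 0.192 × e^(-5.29)
Step 4: [N₂O] = 0.192 × 0.00504176 = 0.000968 M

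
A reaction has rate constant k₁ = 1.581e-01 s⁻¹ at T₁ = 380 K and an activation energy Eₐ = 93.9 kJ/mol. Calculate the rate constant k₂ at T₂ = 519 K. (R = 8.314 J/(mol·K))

4.529e+02 s⁻¹

Step 1: Use the two-temperature Arrhenius form: ln(k₂/k₁) = -Eₐ/R × (1/T₂ - 1/T₁)
Step 2: Convert Eₐ to J/mol: 93.9 kJ/mol = 93900 J/mol
Step 3: 1/T₂ - 1/T₁ = 1/519 - 1/380 = -7.047967e-04 K⁻¹
Step 4: ln(k₂/k₁) = -93900/8.314 × -7.047967e-04 = 7.96012
Step 5: k₂ = k₁ × exp(7.96012) = 1.581e-01 × 2.86442e+03 = 4.529e+02 s⁻¹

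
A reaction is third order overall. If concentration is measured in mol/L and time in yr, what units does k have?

(mol/L)⁻²·yr⁻¹

Step 1: For overall order n, rate = k × (concentration)^n.
Step 2: Rate has units mol/L·yr⁻¹; concentration term has units (mol/L)^3.
Step 3: k = rate / (concentration)^n, so units of k = (mol/L)^(1-3)·yr⁻¹ = (mol/L)⁻²·yr⁻¹.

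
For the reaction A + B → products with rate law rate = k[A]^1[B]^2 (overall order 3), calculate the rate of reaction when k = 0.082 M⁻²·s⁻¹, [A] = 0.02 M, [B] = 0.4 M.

0.0002624 M/s

Step 1: The rate law is rate = k[A]^1[B]^2, overall order = 1+2 = 3
Step 2: Substitute values: rate = 0.082 × (0.02)^1 × (0.4)^2
Step 3: rate = 0.082 × 0.02 × 0.16 = 0.0002624 M/s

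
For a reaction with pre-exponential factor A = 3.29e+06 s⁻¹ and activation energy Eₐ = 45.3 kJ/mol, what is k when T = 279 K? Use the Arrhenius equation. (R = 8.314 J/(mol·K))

1.09e-02 s⁻¹

Step 1: Use the Arrhenius equation: k = A × exp(-Eₐ/RT)
Step 2: Convert Eₐ to J/mol: 45.3 kJ/mol = 45300 J/mol
Step 3: Calculate the exponent: -Eₐ/(RT) = -45300/(8.314 × 279) = -19.52918
Step 4: k = 3.29e+06 × exp(-19.52918)
Step 5: k = 3.29e+06 × 3.30054e-09 = 1.0859e-02 s⁻¹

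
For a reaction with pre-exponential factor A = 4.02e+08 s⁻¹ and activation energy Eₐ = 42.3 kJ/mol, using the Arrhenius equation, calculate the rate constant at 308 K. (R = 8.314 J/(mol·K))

2.69e+01 s⁻¹

Step 1: Use the Arrhenius equation: k = A × exp(-Eₐ/RT)
Step 2: Convert Eₐ to J/mol: 42.3 kJ/mol = 42300 J/mol
Step 3: Calculate the exponent: -Eₐ/(RT) = -42300/(8.314 × 308) = -16.51884
Step 4: k = 4.02e+08 × exp(-16.51884)
Step 5: k = 4.02e+08 × 6.69821e-08 = 2.6927e+01 s⁻¹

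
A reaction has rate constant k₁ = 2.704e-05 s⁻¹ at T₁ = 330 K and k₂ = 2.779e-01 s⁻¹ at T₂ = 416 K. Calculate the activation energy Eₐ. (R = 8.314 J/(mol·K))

122.6 kJ/mol

Step 1: Use the two-temperature Arrhenius form: ln(k₂/k₁) = -Eₐ/R × (1/T₂ - 1/T₁)
Step 2: ln(k₂/k₁) = ln(2.779e-01/2.704e-05) = ln(10277.4) = 9.2377
Step 3: 1/T₂ - 1/T₁ = 1/416 - 1/330 = -6.264569e-04 K⁻¹
Step 4: Eₐ = -R × ln(k₂/k₁) / (1/T₂ - 1/T₁) = -8.314 × 9.2377 / -6.264569e-04
Step 5: Eₐ = 1.2260e+05 J/mol = 122.6 kJ/mol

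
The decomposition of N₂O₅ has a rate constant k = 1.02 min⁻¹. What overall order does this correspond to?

first order (1)

Step 1: The units of k for an nth-order reaction are (concentration)^(1-n)·(time)⁻¹.
Step 2: Here k has units min⁻¹, so the concentration exponent is 0.
Step 3: 1 - n = 0 ⇒ n = 1. The reaction is first order.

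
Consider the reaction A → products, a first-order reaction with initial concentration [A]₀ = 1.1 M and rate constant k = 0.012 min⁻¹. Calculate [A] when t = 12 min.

0.9525 M

Step 1: For a first-order reaction: [A] = [A]₀ × e^(-kt)
Step 2: [A] = 1.1 × e^(-0.012 × 12)
Step 3: [A] = 1.1 × e^(-0.144)
Step 4: [A] = 1.1 × 0.865888 = 0.9525 M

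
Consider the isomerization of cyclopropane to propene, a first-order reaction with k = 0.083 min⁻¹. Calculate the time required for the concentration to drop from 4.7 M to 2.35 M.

8.351 min

Step 1: For first-order: t = ln([cyclopropane]₀/[cyclopropane])/k
Step 2: t = ln(4.7/2.35)/0.083
Step 3: t = ln(2)/0.083
Step 4: t = 0.6931/0.083 = 8.351 min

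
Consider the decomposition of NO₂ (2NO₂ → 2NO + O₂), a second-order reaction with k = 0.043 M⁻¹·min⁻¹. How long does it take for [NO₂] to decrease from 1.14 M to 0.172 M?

114.8 min

Step 1: For second-order: t = (1/[NO₂] - 1/[NO₂]₀)/k
Step 2: t = (1/0.172 - 1/1.14)/0.043
Step 3: t = (5.814 - 0.8772)/0.043
Step 4: t = 4.937/0.043 = 114.8 min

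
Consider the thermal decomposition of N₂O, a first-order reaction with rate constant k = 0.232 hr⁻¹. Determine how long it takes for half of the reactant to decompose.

2.988 hr

Step 1: For a first-order reaction, t₁/₂ = ln(2)/k
Step 2: t₁/₂ = ln(2)/0.232
Step 3: t₁/₂ = 0.6931/0.232 = 2.988 hr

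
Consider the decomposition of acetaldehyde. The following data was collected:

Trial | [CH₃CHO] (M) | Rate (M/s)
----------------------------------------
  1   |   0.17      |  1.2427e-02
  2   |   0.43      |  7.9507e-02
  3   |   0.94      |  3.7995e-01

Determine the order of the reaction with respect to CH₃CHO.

second order (2)

Step 1: Compare trials to find order n where rate₂/rate₁ = ([CH₃CHO]₂/[CH₃CHO]₁)^n
Step 2: rate₂/rate₁ = 7.9507e-02/1.2427e-02 = 6.398
Step 3: [CH₃CHO]₂/[CH₃CHO]₁ = 0.43/0.17 = 2.529
Step 4: n = ln(6.398)/ln(2.529) = 2.00 ≈ 2
Step 5: The reaction is second order in CH₃CHO.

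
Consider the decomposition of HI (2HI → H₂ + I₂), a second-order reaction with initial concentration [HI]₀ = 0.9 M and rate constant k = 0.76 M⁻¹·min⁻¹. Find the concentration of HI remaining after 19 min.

0.0643 M

Step 1: For a second-order reaction: 1/[HI] = 1/[HI]₀ + kt
Step 2: 1/[HI] = 1/0.9 + 0.76 × 19
Step 3: 1/[HI] = 1.111 + 14.44 = 15.55
Step 4: [HI] = 1/15.55 = 0.0643 M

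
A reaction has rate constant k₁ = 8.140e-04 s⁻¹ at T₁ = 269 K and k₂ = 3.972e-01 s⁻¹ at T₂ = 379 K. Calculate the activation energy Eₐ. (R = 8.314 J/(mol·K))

47.7 kJ/mol

Step 1: Use the two-temperature Arrhenius form: ln(k₂/k₁) = -Eₐ/R × (1/T₂ - 1/T₁)
Step 2: ln(k₂/k₁) = ln(3.972e-01/8.140e-04) = ln(487.961) = 6.19023
Step 3: 1/T₂ - 1/T₁ = 1/379 - 1/269 = -1.078950e-03 K⁻¹
Step 4: Eₐ = -R × ln(k₂/k₁) / (1/T₂ - 1/T₁) = -8.314 × 6.19023 / -1.078950e-03
Step 5: Eₐ = 4.7700e+04 J/mol = 47.7 kJ/mol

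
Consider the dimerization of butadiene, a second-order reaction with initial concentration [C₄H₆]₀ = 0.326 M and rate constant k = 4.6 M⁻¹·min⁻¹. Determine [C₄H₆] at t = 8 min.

0.02508 M

Step 1: For a second-order reaction: 1/[C₄H₆] = 1/[C₄H₆]₀ + kt
Step 2: 1/[C₄H₆] = 1/0.326 + 4.6 × 8
Step 3: 1/[C₄H₆] = 3.067 + 36.8 = 39.87
Step 4: [C₄H₆] = 1/39.87 = 0.02508 M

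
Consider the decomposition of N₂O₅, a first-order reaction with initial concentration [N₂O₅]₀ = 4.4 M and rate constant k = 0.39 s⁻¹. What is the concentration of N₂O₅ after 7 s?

0.287 M

Step 1: For a first-order reaction: [N₂O₅] = [N₂O₅]₀ × e^(-kt)
Step 2: [N₂O₅] = 4.4 × e^(-0.39 × 7)
Step 3: [N₂O₅] = 4.4 × e^(-2.73)
Step 4: [N₂O₅] = 4.4 × 0.0652193 = 0.287 M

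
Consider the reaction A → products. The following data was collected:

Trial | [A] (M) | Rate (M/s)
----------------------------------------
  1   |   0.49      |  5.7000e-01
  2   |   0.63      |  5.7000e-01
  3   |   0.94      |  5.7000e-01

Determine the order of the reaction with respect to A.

zeroth order (0)

Step 1: Compare trials - when concentration changes, rate stays constant.
Step 2: rate₂/rate₁ = 5.7000e-01/5.7000e-01 = 1
Step 3: [A]₂/[A]₁ = 0.63/0.49 = 1.286
Step 4: Since rate ratio ≈ (conc ratio)^0, the reaction is zeroth order.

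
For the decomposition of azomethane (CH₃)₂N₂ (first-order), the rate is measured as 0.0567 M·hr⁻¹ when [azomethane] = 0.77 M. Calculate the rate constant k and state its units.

0.07364 hr⁻¹

Step 1: rate = k[azomethane]^1, so k = rate / [azomethane]^1.
Step 2: k = 0.0567 / (0.77)^1 = 0.0567 / 0.77.
Step 3: k = 0.07364 hr⁻¹.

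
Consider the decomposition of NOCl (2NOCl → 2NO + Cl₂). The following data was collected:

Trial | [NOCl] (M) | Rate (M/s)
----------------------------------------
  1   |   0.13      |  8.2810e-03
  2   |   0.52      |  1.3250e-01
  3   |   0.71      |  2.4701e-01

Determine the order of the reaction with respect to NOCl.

second order (2)

Step 1: Compare trials to find order n where rate₂/rate₁ = ([NOCl]₂/[NOCl]₁)^n
Step 2: rate₂/rate₁ = 1.3250e-01/8.2810e-03 = 16
Step 3: [NOCl]₂/[NOCl]₁ = 0.52/0.13 = 4
Step 4: n = ln(16)/ln(4) = 2.00 ≈ 2
Step 5: The reaction is second order in NOCl.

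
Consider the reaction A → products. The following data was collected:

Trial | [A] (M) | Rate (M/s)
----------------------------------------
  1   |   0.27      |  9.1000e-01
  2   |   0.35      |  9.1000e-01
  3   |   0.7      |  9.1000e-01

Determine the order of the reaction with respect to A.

zeroth order (0)

Step 1: Compare trials - when concentration changes, rate stays constant.
Step 2: rate₂/rate₁ = 9.1000e-01/9.1000e-01 = 1
Step 3: [A]₂/[A]₁ = 0.35/0.27 = 1.296
Step 4: Since rate ratio ≈ (conc ratio)^0, the reaction is zeroth order.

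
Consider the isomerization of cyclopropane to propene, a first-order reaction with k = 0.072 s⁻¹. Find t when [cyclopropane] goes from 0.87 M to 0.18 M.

21.88 s

Step 1: For first-order: t = ln([cyclopropane]₀/[cyclopropane])/k
Step 2: t = ln(0.87/0.18)/0.072
Step 3: t = ln(4.833)/0.072
Step 4: t = 1.576/0.072 = 21.88 s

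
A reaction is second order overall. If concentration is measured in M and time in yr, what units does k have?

M⁻¹·yr⁻¹

Step 1: For overall order n, rate = k × (concentration)^n.
Step 2: Rate has units M·yr⁻¹; concentration term has units M^2.
Step 3: k = rate / (concentration)^n, so units of k = M^(1-2)·yr⁻¹ = M⁻¹·yr⁻¹.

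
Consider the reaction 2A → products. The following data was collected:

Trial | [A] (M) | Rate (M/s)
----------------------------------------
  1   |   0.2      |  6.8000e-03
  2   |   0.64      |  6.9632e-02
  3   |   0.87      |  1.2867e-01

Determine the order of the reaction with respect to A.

second order (2)

Step 1: Compare trials to find order n where rate₂/rate₁ = ([A]₂/[A]₁)^n
Step 2: rate₂/rate₁ = 6.9632e-02/6.8000e-03 = 10.24
Step 3: [A]₂/[A]₁ = 0.64/0.2 = 3.2
Step 4: n = ln(10.24)/ln(3.2) = 2.00 ≈ 2
Step 5: The reaction is second order in A.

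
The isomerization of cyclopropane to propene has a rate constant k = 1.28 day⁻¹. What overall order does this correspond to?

first order (1)

Step 1: The units of k for an nth-order reaction are (concentration)^(1-n)·(time)⁻¹.
Step 2: Here k has units day⁻¹, so the concentration exponent is 0.
Step 3: 1 - n = 0 ⇒ n = 1. The reaction is first order.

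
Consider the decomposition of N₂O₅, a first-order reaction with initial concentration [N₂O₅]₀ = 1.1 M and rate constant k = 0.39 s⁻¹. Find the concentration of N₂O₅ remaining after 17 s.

0.001452 M

Step 1: For a first-order reaction: [N₂O₅] = [N₂O₅]₀ × e^(-kt)
Step 2: [N₂O₅] = 1.1 × e^(-0.39 × 17)
Step 3: [N₂O₅] = 1.1 × e^(-6.63)
Step 4: [N₂O₅] = 1.1 × 0.00132016 = 0.001452 M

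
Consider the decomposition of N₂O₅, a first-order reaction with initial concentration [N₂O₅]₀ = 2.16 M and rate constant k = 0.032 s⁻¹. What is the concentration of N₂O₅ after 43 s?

0.5456 M

Step 1: For a first-order reaction: [N₂O₅] = [N₂O₅]₀ × e^(-kt)
Step 2: [N₂O₅] = 2.16 × e^(-0.032 × 43)
Step 3: [N₂O₅] = 2.16 × e^(-1.376)
Step 4: [N₂O₅] = 2.16 × 0.252587 = 0.5456 M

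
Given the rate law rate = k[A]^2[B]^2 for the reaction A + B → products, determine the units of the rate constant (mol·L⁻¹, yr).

(mol·L⁻¹)⁻³·yr⁻¹

Step 1: Overall order = 2 + 2 = 4.
Step 2: rate has units mol·L⁻¹·yr⁻¹; [A]^2[B]^2 has units (mol·L⁻¹)^4.
Step 3: k = rate/([A]^2[B]^2), so units of k = (mol·L⁻¹)^(1-4)·yr⁻¹ = (mol·L⁻¹)⁻³·yr⁻¹.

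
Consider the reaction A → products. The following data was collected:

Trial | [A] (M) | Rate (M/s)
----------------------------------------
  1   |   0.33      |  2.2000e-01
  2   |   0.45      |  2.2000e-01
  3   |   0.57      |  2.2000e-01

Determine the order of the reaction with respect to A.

zeroth order (0)

Step 1: Compare trials - when concentration changes, rate stays constant.
Step 2: rate₂/rate₁ = 2.2000e-01/2.2000e-01 = 1
Step 3: [A]₂/[A]₁ = 0.45/0.33 = 1.364
Step 4: Since rate ratio ≈ (conc ratio)^0, the reaction is zeroth order.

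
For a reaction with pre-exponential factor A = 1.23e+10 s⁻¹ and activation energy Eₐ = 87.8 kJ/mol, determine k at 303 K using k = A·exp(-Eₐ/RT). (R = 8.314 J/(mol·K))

8.98e-06 s⁻¹

Step 1: Use the Arrhenius equation: k = A × exp(-Eₐ/RT)
Step 2: Convert Eₐ to J/mol: 87.8 kJ/mol = 87800 J/mol
Step 3: Calculate the exponent: -Eₐ/(RT) = -87800/(8.314 × 303) = -34.85314
Step 4: k = 1.23e+10 × exp(-34.85314)
Step 5: k = 1.23e+10 × 7.30253e-16 = 8.9821e-06 s⁻¹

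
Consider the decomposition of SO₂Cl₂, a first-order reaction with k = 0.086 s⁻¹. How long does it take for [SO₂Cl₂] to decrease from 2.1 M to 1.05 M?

8.06 s

Step 1: For first-order: t = ln([SO₂Cl₂]₀/[SO₂Cl₂])/k
Step 2: t = ln(2.1/1.05)/0.086
Step 3: t = ln(2)/0.086
Step 4: t = 0.6931/0.086 = 8.06 s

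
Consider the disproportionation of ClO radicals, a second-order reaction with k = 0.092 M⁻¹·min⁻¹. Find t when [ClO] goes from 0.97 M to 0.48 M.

11.44 min

Step 1: For second-order: t = (1/[ClO] - 1/[ClO]₀)/k
Step 2: t = (1/0.48 - 1/0.97)/0.092
Step 3: t = (2.083 - 1.031)/0.092
Step 4: t = 1.052/0.092 = 11.44 min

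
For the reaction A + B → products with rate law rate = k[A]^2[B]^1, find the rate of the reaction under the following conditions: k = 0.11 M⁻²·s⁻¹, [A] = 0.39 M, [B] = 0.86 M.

0.01439 M/s

Step 1: The rate law is rate = k[A]^2[B]^1
Step 2: Substitute: rate = 0.11 × (0.39)^2 × (0.86)^1
Step 3: rate = 0.11 × 0.1521 × 0.86 = 0.0143887 M/s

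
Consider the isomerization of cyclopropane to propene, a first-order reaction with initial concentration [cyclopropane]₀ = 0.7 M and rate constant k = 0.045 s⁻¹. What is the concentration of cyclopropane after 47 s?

0.08444 M

Step 1: For a first-order reaction: [cyclopropane] = [cyclopropane]₀ × e^(-kt)
Step 2: [cyclopropane] = 0.7 × e^(-0.045 × 47)
Step 3: [cyclopropane] = 0.7 × e^(-2.115)
Step 4: [cyclopropane] = 0.7 × 0.120633 = 0.08444 M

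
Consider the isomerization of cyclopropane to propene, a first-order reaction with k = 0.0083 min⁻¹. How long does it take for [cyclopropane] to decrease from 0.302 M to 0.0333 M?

265.6 min

Step 1: For first-order: t = ln([cyclopropane]₀/[cyclopropane])/k
Step 2: t = ln(0.302/0.0333)/0.0083
Step 3: t = ln(9.069)/0.0083
Step 4: t = 2.205/0.0083 = 265.6 min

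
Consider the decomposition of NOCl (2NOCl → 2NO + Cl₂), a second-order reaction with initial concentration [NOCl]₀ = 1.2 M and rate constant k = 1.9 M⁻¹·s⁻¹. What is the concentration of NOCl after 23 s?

0.02246 M

Step 1: For a second-order reaction: 1/[NOCl] = 1/[NOCl]₀ + kt
Step 2: 1/[NOCl] = 1/1.2 + 1.9 × 23
Step 3: 1/[NOCl] = 0.8333 + 43.7 = 44.53
Step 4: [NOCl] = 1/44.53 = 0.02246 M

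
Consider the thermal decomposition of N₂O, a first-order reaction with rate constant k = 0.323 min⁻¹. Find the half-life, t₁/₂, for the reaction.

2.146 min

Step 1: For a first-order reaction, t₁/₂ = ln(2)/k
Step 2: t₁/₂ = ln(2)/0.323
Step 3: t₁/₂ = 0.6931/0.323 = 2.146 min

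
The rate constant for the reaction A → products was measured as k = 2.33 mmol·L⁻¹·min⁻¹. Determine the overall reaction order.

zeroth order (0)

Step 1: The units of k for an nth-order reaction are (concentration)^(1-n)·(time)⁻¹.
Step 2: Here k has units mmol·L⁻¹·min⁻¹, so the concentration exponent is 1.
Step 3: 1 - n = 1 ⇒ n = 0. The reaction is zeroth order.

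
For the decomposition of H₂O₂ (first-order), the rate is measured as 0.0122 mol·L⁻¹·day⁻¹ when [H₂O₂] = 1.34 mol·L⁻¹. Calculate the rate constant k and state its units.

0.009104 day⁻¹

Step 1: rate = k[H₂O₂]^1, so k = rate / [H₂O₂]^1.
Step 2: k = 0.0122 / (1.34)^1 = 0.0122 / 1.34.
Step 3: k = 0.009104 day⁻¹.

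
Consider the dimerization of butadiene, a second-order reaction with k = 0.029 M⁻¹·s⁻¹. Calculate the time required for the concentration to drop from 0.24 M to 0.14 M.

102.6 s

Step 1: For second-order: t = (1/[C₄H₆] - 1/[C₄H₆]₀)/k
Step 2: t = (1/0.14 - 1/0.24)/0.029
Step 3: t = (7.143 - 4.167)/0.029
Step 4: t = 2.976/0.029 = 102.6 s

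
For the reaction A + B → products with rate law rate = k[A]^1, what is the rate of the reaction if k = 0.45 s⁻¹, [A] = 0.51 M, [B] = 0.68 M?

0.2295 M/s

Step 1: The rate law is rate = k[A]^1
Step 2: Note that the rate does not depend on [B] (zero order in B).
Step 3: rate = 0.45 × (0.51)^1 = 0.2295 M/s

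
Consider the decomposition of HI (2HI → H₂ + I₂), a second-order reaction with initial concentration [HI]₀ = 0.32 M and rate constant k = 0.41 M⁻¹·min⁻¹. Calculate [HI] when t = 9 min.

0.1467 M

Step 1: For a second-order reaction: 1/[HI] = 1/[HI]₀ + kt
Step 2: 1/[HI] = 1/0.32 + 0.41 × 9
Step 3: 1/[HI] = 3.125 + 3.69 = 6.815
Step 4: [HI] = 1/6.815 = 0.1467 M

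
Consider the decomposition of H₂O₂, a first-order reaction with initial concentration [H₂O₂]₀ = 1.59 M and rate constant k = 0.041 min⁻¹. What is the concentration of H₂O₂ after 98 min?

0.0286 M

Step 1: For a first-order reaction: [H₂O₂] = [H₂O₂]₀ × e^(-kt)
Step 2: [H₂O₂] = 1.59 × e^(-0.041 × 98)
Step 3: [H₂O₂] = 1.59 × e^(-4.018)
Step 4: [H₂O₂] = 1.59 × 0.0179889 = 0.0286 M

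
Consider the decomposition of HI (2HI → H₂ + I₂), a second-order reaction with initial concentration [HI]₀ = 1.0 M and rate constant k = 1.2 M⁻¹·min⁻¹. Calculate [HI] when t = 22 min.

0.0365 M

Step 1: For a second-order reaction: 1/[HI] = 1/[HI]₀ + kt
Step 2: 1/[HI] = 1/1.0 + 1.2 × 22
Step 3: 1/[HI] = 1 + 26.4 = 27.4
Step 4: [HI] = 1/27.4 = 0.0365 M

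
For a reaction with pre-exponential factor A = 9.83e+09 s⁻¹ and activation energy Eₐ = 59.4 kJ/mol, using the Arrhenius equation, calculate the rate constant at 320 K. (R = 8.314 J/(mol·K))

1.98e+00 s⁻¹

Step 1: Use the Arrhenius equation: k = A × exp(-Eₐ/RT)
Step 2: Convert Eₐ to J/mol: 59.4 kJ/mol = 59400 J/mol
Step 3: Calculate the exponent: -Eₐ/(RT) = -59400/(8.314 × 320) = -22.32680
Step 4: k = 9.83e+09 × exp(-22.32680)
Step 5: k = 9.83e+09 × 2.01184e-10 = 1.9776e+00 s⁻¹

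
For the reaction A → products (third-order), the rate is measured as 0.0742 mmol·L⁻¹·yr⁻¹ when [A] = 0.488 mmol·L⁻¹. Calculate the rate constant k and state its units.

0.6385 (mmol·L⁻¹)⁻²·yr⁻¹

Step 1: rate = k[A]^3, so k = rate / [A]^3.
Step 2: k = 0.0742 / (0.488)^3 = 0.0742 / 0.1162.
Step 3: k = 0.6385 (mmol·L⁻¹)⁻²·yr⁻¹.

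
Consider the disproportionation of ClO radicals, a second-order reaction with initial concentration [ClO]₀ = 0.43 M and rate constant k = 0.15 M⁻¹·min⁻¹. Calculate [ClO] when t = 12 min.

0.2424 M

Step 1: For a second-order reaction: 1/[ClO] = 1/[ClO]₀ + kt
Step 2: 1/[ClO] = 1/0.43 + 0.15 × 12
Step 3: 1/[ClO] = 2.326 + 1.8 = 4.126
Step 4: [ClO] = 1/4.126 = 0.2424 M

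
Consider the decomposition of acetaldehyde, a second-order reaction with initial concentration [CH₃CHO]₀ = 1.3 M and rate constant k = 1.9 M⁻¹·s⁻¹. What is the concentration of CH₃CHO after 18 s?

0.0286 M

Step 1: For a second-order reaction: 1/[CH₃CHO] = 1/[CH₃CHO]₀ + kt
Step 2: 1/[CH₃CHO] = 1/1.3 + 1.9 × 18
Step 3: 1/[CH₃CHO] = 0.7692 + 34.2 = 34.97
Step 4: [CH₃CHO] = 1/34.97 = 0.0286 M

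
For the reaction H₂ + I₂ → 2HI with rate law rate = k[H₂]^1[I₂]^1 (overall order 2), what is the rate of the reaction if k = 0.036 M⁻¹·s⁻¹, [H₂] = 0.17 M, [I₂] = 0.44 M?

0.002693 M/s

Step 1: The rate law is rate = k[H₂]^1[I₂]^1, overall order = 1+1 = 2
Step 2: Substitute values: rate = 0.036 × (0.17)^1 × (0.44)^1
Step 3: rate = 0.036 × 0.17 × 0.44 = 0.0026928 M/s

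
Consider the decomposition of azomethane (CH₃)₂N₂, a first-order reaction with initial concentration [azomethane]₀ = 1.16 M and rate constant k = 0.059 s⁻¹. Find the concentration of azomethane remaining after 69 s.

0.01979 M

Step 1: For a first-order reaction: [azomethane] = [azomethane]₀ × e^(-kt)
Step 2: [azomethane] = 1.16 × e^(-0.059 × 69)
Step 3: [azomethane] = 1.16 × e^(-4.071)
Step 4: [azomethane] = 1.16 × 0.0170603 = 0.01979 M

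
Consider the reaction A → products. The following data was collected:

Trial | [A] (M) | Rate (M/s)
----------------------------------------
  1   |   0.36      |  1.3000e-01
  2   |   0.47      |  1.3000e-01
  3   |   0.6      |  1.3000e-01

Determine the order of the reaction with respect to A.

zeroth order (0)

Step 1: Compare trials - when concentration changes, rate stays constant.
Step 2: rate₂/rate₁ = 1.3000e-01/1.3000e-01 = 1
Step 3: [A]₂/[A]₁ = 0.47/0.36 = 1.306
Step 4: Since rate ratio ≈ (conc ratio)^0, the reaction is zeroth order.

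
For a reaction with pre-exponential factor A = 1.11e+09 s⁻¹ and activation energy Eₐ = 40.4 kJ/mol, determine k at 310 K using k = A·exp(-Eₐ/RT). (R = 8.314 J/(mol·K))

1.73e+02 s⁻¹

Step 1: Use the Arrhenius equation: k = A × exp(-Eₐ/RT)
Step 2: Convert Eₐ to J/mol: 40.4 kJ/mol = 40400 J/mol
Step 3: Calculate the exponent: -Eₐ/(RT) = -40400/(8.314 × 310) = -15.67508
Step 4: k = 1.11e+09 × exp(-15.67508)
Step 5: k = 1.11e+09 × 1.55740e-07 = 1.7287e+02 s⁻¹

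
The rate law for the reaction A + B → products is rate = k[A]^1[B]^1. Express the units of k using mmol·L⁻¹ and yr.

(mmol·L⁻¹)⁻¹·yr⁻¹

Step 1: Overall order = 1 + 1 = 2.
Step 2: rate has units mmol·L⁻¹·yr⁻¹; [A]^1[B]^1 has units (mmol·L⁻¹)^2.
Step 3: k = rate/([A]^1[B]^1), so units of k = (mmol·L⁻¹)^(1-2)·yr⁻¹ = (mmol·L⁻¹)⁻¹·yr⁻¹.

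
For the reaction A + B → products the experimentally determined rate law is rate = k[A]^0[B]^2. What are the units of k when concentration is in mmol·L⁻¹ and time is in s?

(mmol·L⁻¹)⁻¹·s⁻¹

Step 1: Overall order = 0 + 2 = 2.
Step 2: rate has units mmol·L⁻¹·s⁻¹; [A]^0[B]^2 has units (mmol·L⁻¹)^2.
Step 3: k = rate/([A]^0[B]^2), so units of k = (mmol·L⁻¹)^(1-2)·s⁻¹ = (mmol·L⁻¹)⁻¹·s⁻¹.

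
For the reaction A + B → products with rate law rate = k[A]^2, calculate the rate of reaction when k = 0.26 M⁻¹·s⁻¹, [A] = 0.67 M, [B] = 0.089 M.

0.1167 M/s

Step 1: The rate law is rate = k[A]^2
Step 2: Note that the rate does not depend on [B] (zero order in B).
Step 3: rate = 0.26 × (0.67)^2 = 0.116714 M/s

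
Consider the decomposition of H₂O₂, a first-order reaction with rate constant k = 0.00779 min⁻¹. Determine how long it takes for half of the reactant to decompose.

88.98 min

Step 1: For a first-order reaction, t₁/₂ = ln(2)/k
Step 2: t₁/₂ = ln(2)/0.00779
Step 3: t₁/₂ = 0.6931/0.00779 = 88.98 min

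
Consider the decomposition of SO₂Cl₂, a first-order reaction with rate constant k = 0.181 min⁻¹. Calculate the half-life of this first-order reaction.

3.83 min

Step 1: For a first-order reaction, t₁/₂ = ln(2)/k
Step 2: t₁/₂ = ln(2)/0.181
Step 3: t₁/₂ = 0.6931/0.181 = 3.83 min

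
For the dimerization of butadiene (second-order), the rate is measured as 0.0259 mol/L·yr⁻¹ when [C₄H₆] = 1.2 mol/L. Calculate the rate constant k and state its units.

0.01799 (mol/L)⁻¹·yr⁻¹

Step 1: rate = k[C₄H₆]^2, so k = rate / [C₄H₆]^2.
Step 2: k = 0.0259 / (1.2)^2 = 0.0259 / 1.44.
Step 3: k = 0.01799 (mol/L)⁻¹·yr⁻¹.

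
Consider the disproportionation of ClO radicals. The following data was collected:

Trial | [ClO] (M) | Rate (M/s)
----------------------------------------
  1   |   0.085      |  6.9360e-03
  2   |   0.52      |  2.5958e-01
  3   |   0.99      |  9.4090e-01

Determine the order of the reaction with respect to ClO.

second order (2)

Step 1: Compare trials to find order n where rate₂/rate₁ = ([ClO]₂/[ClO]₁)^n
Step 2: rate₂/rate₁ = 2.5958e-01/6.9360e-03 = 37.43
Step 3: [ClO]₂/[ClO]₁ = 0.52/0.085 = 6.118
Step 4: n = ln(37.43)/ln(6.118) = 2.00 ≈ 2
Step 5: The reaction is second order in ClO.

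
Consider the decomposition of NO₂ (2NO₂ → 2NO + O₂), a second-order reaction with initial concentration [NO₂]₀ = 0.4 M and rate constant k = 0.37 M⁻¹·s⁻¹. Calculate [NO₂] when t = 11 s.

0.1522 M

Step 1: For a second-order reaction: 1/[NO₂] = 1/[NO₂]₀ + kt
Step 2: 1/[NO₂] = 1/0.4 + 0.37 × 11
Step 3: 1/[NO₂] = 2.5 + 4.07 = 6.57
Step 4: [NO₂] = 1/6.57 = 0.1522 M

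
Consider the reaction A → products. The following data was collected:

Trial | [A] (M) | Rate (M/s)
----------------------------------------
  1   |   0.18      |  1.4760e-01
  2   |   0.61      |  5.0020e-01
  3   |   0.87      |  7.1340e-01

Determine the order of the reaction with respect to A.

first order (1)

Step 1: Compare trials to find order n where rate₂/rate₁ = ([A]₂/[A]₁)^n
Step 2: rate₂/rate₁ = 5.0020e-01/1.4760e-01 = 3.389
Step 3: [A]₂/[A]₁ = 0.61/0.18 = 3.389
Step 4: n = ln(3.389)/ln(3.389) = 1.00 ≈ 1
Step 5: The reaction is first order in A.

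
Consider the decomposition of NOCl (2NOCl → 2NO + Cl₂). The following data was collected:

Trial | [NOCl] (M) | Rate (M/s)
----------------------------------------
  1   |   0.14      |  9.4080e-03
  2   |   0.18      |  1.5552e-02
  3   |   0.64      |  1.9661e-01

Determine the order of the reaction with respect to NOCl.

second order (2)

Step 1: Compare trials to find order n where rate₂/rate₁ = ([NOCl]₂/[NOCl]₁)^n
Step 2: rate₂/rate₁ = 1.5552e-02/9.4080e-03 = 1.653
Step 3: [NOCl]₂/[NOCl]₁ = 0.18/0.14 = 1.286
Step 4: n = ln(1.653)/ln(1.286) = 2.00 ≈ 2
Step 5: The reaction is second order in NOCl.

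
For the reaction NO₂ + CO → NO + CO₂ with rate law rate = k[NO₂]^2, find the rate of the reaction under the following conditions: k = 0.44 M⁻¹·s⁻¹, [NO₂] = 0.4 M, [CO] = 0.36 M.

0.0704 M/s

Step 1: The rate law is rate = k[NO₂]^2
Step 2: Note that the rate does not depend on [CO] (zero order in CO).
Step 3: rate = 0.44 × (0.4)^2 = 0.0704 M/s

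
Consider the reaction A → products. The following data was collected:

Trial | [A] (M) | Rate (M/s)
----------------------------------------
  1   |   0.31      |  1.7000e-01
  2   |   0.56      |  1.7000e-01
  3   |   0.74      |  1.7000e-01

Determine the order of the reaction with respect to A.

zeroth order (0)

Step 1: Compare trials - when concentration changes, rate stays constant.
Step 2: rate₂/rate₁ = 1.7000e-01/1.7000e-01 = 1
Step 3: [A]₂/[A]₁ = 0.56/0.31 = 1.806
Step 4: Since rate ratio ≈ (conc ratio)^0, the reaction is zeroth order.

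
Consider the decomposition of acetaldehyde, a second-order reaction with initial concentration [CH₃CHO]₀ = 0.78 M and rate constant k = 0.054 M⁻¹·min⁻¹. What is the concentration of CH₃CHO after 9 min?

0.5656 M

Step 1: For a second-order reaction: 1/[CH₃CHO] = 1/[CH₃CHO]₀ + kt
Step 2: 1/[CH₃CHO] = 1/0.78 + 0.054 × 9
Step 3: 1/[CH₃CHO] = 1.282 + 0.486 = 1.768
Step 4: [CH₃CHO] = 1/1.768 = 0.5656 M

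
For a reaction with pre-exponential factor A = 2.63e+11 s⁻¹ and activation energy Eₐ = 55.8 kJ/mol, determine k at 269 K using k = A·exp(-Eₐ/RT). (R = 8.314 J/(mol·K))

3.84e+00 s⁻¹

Step 1: Use the Arrhenius equation: k = A × exp(-Eₐ/RT)
Step 2: Convert Eₐ to J/mol: 55.8 kJ/mol = 55800 J/mol
Step 3: Calculate the exponent: -Eₐ/(RT) = -55800/(8.314 × 269) = -24.95008
Step 4: k = 2.63e+11 × exp(-24.95008)
Step 5: k = 2.63e+11 × 1.45988e-11 = 3.8395e+00 s⁻¹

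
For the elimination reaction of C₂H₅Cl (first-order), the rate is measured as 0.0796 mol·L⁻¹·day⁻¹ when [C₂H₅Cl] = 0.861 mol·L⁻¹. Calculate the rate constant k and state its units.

0.09245 day⁻¹

Step 1: rate = k[C₂H₅Cl]^1, so k = rate / [C₂H₅Cl]^1.
Step 2: k = 0.0796 / (0.861)^1 = 0.0796 / 0.861.
Step 3: k = 0.09245 day⁻¹.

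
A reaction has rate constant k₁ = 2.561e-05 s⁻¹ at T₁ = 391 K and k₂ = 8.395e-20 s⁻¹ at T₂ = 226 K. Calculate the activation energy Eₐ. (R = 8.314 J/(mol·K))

148.5 kJ/mol

Step 1: Use the two-temperature Arrhenius form: ln(k₂/k₁) = -Eₐ/R × (1/T₂ - 1/T₁)
Step 2: ln(k₂/k₁) = ln(8.395e-20/2.561e-05) = ln(3.27802e-15) = -33.3515
Step 3: 1/T₂ - 1/T₁ = 1/226 - 1/391 = 1.867234e-03 K⁻¹
Step 4: Eₐ = -R × ln(k₂/k₁) / (1/T₂ - 1/T₁) = -8.314 × -33.3515 / 1.867234e-03
Step 5: Eₐ = 1.4850e+05 J/mol = 148.5 kJ/mol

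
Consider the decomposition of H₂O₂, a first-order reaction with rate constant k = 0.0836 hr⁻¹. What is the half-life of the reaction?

8.291 hr

Step 1: For a first-order reaction, t₁/₂ = ln(2)/k
Step 2: t₁/₂ = ln(2)/0.0836
Step 3: t₁/₂ = 0.6931/0.0836 = 8.291 hr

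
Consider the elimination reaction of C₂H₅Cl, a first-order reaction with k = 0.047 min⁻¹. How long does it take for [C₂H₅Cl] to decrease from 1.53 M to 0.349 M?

31.45 min

Step 1: For first-order: t = ln([C₂H₅Cl]₀/[C₂H₅Cl])/k
Step 2: t = ln(1.53/0.349)/0.047
Step 3: t = ln(4.384)/0.047
Step 4: t = 1.478/0.047 = 31.45 min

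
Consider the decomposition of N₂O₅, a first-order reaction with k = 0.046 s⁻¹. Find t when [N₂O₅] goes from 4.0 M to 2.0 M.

15.07 s

Step 1: For first-order: t = ln([N₂O₅]₀/[N₂O₅])/k
Step 2: t = ln(4.0/2.0)/0.046
Step 3: t = ln(2)/0.046
Step 4: t = 0.6931/0.046 = 15.07 s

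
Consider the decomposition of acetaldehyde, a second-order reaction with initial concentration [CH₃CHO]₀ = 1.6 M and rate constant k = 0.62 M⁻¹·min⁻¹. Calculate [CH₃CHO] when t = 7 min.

0.2014 M

Step 1: For a second-order reaction: 1/[CH₃CHO] = 1/[CH₃CHO]₀ + kt
Step 2: 1/[CH₃CHO] = 1/1.6 + 0.62 × 7
Step 3: 1/[CH₃CHO] = 0.625 + 4.34 = 4.965
Step 4: [CH₃CHO] = 1/4.965 = 0.2014 M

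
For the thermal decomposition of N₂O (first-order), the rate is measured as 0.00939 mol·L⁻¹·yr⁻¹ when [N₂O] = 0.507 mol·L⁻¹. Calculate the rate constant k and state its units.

0.01852 yr⁻¹

Step 1: rate = k[N₂O]^1, so k = rate / [N₂O]^1.
Step 2: k = 0.00939 / (0.507)^1 = 0.00939 / 0.507.
Step 3: k = 0.01852 yr⁻¹.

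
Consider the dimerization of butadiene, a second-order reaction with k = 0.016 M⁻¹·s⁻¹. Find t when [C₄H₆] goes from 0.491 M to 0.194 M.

194.9 s

Step 1: For second-order: t = (1/[C₄H₆] - 1/[C₄H₆]₀)/k
Step 2: t = (1/0.194 - 1/0.491)/0.016
Step 3: t = (5.155 - 2.037)/0.016
Step 4: t = 3.118/0.016 = 194.9 s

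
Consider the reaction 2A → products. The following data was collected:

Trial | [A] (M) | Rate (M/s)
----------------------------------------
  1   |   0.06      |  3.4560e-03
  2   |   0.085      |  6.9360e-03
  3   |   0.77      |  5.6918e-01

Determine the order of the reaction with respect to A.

second order (2)

Step 1: Compare trials to find order n where rate₂/rate₁ = ([A]₂/[A]₁)^n
Step 2: rate₂/rate₁ = 6.9360e-03/3.4560e-03 = 2.007
Step 3: [A]₂/[A]₁ = 0.085/0.06 = 1.417
Step 4: n = ln(2.007)/ln(1.417) = 2.00 ≈ 2
Step 5: The reaction is second order in A.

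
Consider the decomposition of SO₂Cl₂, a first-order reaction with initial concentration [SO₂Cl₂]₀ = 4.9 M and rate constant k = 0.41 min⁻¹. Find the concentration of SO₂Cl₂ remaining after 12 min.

0.03577 M

Step 1: For a first-order reaction: [SO₂Cl₂] = [SO₂Cl₂]₀ × e^(-kt)
Step 2: [SO₂Cl₂] = 4.9 × e^(-0.41 × 12)
Step 3: [SO₂Cl₂] = 4.9 × e^(-4.92)
Step 4: [SO₂Cl₂] = 4.9 × 0.00729913 = 0.03577 M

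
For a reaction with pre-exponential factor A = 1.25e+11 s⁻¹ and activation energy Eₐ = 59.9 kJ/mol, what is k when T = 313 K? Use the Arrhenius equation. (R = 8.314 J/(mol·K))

1.26e+01 s⁻¹

Step 1: Use the Arrhenius equation: k = A × exp(-Eₐ/RT)
Step 2: Convert Eₐ to J/mol: 59.9 kJ/mol = 59900 J/mol
Step 3: Calculate the exponent: -Eₐ/(RT) = -59900/(8.314 × 313) = -23.01826
Step 4: k = 1.25e+11 × exp(-23.01826)
Step 5: k = 1.25e+11 × 1.00762e-10 = 1.2595e+01 s⁻¹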